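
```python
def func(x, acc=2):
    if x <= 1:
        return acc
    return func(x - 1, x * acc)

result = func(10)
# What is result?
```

Accumulator trace (n, acc): (10, 2) -> (9, 20) -> (8, 180) -> (7, 1440) -> (6, 10080) -> (5, 60480) -> (4, 302400) -> (3, 1209600) -> (2, 3628800) -> (1, 7257600) -> return 7257600

Answer: 7257600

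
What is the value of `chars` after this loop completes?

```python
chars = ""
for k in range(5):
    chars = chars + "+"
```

Repeat '+' 5 times
`chars` takes the values: "" → "+" → "++" → "+++" → "++++" → "+++++"

Answer: "+++++"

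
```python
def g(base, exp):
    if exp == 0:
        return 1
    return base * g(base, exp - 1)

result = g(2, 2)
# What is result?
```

g(2, 2) = 2 * 2 = 4

Answer: 4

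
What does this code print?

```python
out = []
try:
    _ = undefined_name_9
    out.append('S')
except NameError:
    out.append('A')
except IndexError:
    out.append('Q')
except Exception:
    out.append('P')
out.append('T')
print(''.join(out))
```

Execution trace: 'A' (except NameError) → 'T' (after the try/except). Output: AT

Answer: AT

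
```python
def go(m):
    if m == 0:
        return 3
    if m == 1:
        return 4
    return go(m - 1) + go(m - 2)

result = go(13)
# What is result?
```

Build up from base cases: go(0)=3, go(1)=4, go(2)=7, go(3)=11, go(4)=18, go(5)=29, go(6)=47, ..., go(13)=1364

Answer: 1364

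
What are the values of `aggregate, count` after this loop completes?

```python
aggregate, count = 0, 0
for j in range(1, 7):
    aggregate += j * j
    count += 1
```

Sum of squares and count
`aggregate, count` takes the values: (0, 0) → (1, 0) → (1, 1) → (5, 1) → (5, 2) → (14, 2) → (14, 3) → (30, 3) → (30, 4) → (55, 4) → (55, 5) → (91, 5) → (91, 6)

Answer: 91, 6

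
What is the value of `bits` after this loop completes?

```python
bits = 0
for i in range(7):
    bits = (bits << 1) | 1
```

Build 7 consecutive 1-bits: 0b1111111
`bits` takes the values: 0 → 1 → 3 → 7 → 15 → 31 → 63 → 127

Answer: 127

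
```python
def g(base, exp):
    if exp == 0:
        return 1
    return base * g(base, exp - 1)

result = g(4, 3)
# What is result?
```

g(4, 3) = 4 * 4 * 4 = 64

Answer: 64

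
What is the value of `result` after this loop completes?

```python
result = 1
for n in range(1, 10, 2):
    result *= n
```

Product of 1, 3, 5, ... up to 9
`result` takes the values: 1 → 3 → 15 → 105 → 945

Answer: 945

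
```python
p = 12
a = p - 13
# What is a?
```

Trace:
`p = 12` → p = 12
`a = p - 13` → a = -1
So a = -1

Answer: -1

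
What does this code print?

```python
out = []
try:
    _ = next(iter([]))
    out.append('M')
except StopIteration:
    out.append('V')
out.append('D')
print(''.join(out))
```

Execution trace: 'V' (except StopIteration) → 'D' (after the try/except). Output: VD

Answer: VD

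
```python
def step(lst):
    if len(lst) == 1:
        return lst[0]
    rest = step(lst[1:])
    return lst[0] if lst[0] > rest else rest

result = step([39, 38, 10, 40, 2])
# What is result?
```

Recursive max over [39, 38, 10, 40, 2] = 40

Answer: 40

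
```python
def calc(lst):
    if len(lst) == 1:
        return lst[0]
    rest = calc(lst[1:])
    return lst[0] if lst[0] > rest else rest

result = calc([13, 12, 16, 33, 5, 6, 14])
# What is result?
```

Recursive max over [13, 12, 16, 33, 5, 6, 14] = 33

Answer: 33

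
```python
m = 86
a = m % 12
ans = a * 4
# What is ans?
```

Trace:
`m = 86` → m = 86
`a = m % 12` → a = 2
`ans = a * 4` → ans = 8
So ans = 8

Answer: 8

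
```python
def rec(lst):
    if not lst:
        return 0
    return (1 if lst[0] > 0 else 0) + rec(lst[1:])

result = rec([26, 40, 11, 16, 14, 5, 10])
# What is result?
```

Count of positive elements in [26, 40, 11, 16, 14, 5, 10] = 7

Answer: 7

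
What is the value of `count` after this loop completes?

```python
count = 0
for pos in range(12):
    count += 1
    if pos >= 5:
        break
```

Loop breaks when pos reaches 5, count is 6
`count` takes the values: 0 → 1 → 2 → 3 → 4 → 5 → 6

Answer: 6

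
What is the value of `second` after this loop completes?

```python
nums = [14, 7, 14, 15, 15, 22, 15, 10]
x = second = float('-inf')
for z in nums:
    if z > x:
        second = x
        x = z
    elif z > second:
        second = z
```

Second largest (with repeats) in [14, 7, 14, 15, 15, 22, 15, 10]
`second` takes the values: -inf → 7 → 14 → 15

Answer: 15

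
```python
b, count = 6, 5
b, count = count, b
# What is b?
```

Trace:
`b, count = 6, 5` → b = 6; count = 5
`b, count = count, b` → b = 5; count = 6
So b = 5

Answer: 5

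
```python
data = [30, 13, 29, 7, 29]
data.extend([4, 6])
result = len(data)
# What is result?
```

Trace:
`data = [30, 13, 29, 7, 29]` → data = [30, 13, 29, 7, 29]
`data.extend([4, 6])` → data = [30, 13, 29, 7, 29, 4, 6]
`result = len(data)` → result = 7
So result = 7

Answer: 7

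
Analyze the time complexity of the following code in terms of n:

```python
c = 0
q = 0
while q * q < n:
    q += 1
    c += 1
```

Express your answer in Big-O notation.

Each loop level contributes: √n. Multiplying the contributions gives O(√n).

Answer: O(√n)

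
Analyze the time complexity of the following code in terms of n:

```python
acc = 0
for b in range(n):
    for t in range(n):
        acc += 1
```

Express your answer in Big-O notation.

Each loop level contributes: n × n. Multiplying the contributions gives O(n^2).

Answer: O(n^2)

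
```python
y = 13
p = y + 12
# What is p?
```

Trace:
`y = 13` → y = 13
`p = y + 12` → p = 25
So p = 25

Answer: 25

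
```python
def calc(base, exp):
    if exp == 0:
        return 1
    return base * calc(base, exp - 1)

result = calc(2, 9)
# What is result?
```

calc(2, 9) = 2 * 2 * 2 * 2 * 2 * 2 * 2 * 2 * 2 = 512

Answer: 512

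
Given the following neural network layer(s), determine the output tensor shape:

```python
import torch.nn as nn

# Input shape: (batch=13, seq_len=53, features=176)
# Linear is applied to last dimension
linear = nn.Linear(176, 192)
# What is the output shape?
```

Input: (13, 53, 176) -> Output: (13, 53, 192)

Answer: (13, 53, 192)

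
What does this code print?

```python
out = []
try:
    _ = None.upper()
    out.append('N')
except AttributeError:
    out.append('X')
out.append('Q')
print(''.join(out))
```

Execution trace: 'X' (except AttributeError) → 'Q' (after the try/except). Output: XQ

Answer: XQ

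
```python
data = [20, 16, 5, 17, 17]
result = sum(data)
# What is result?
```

Trace:
`data = [20, 16, 5, 17, 17]` → data = [20, 16, 5, 17, 17]
`result = sum(data)` → result = 75
So result = 75

Answer: 75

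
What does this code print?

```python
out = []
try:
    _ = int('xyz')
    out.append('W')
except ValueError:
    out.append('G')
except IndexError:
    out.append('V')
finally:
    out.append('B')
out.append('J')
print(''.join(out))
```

Execution trace: 'G' (except ValueError) → 'B' (finally) → 'J' (after the try/except). Output: GBJ

Answer: GBJ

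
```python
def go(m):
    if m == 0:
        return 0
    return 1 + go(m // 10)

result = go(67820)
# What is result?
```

Count of digits of 67820: 5

Answer: 5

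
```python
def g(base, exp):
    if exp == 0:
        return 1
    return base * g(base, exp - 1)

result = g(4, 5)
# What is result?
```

g(4, 5) = 4 * 4 * 4 * 4 * 4 = 1024

Answer: 1024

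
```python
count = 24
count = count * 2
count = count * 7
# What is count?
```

Trace:
`count = 24` → count = 24
`count = count * 2` → count = 48
`count = count * 7` → count = 336
So count = 336

Answer: 336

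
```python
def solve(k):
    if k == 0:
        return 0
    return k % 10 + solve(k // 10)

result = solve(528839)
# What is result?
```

Sum of digits of 528839: 9 + 3 + 8 + 8 + 2 + 5 = 35

Answer: 35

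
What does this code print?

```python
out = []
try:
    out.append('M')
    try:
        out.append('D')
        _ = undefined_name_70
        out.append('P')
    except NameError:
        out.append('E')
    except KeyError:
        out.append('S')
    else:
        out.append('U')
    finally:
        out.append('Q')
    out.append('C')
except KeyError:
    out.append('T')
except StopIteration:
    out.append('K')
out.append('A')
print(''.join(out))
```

Execution trace: 'M' (try body) → 'D' (inner try body) → 'E' (inner except NameError) → 'Q' (inner finally) → 'C' (try body, no exception) → 'A' (after the try/except). Output: MDEQCA

Answer: MDEQCA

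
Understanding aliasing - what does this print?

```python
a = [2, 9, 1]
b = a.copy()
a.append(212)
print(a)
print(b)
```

Key concept: list.copy() creates independent copy.
Step by step:
`a = [2, 9, 1]` → a = [2, 9, 1]
`b = a.copy()` → b = [2, 9, 1]
`a.append(212)` → a = [2, 9, 1, 212]
`print(a)` → prints [2, 9, 1, 212]
`print(b)` → prints [2, 9, 1]

Answer:
[2, 9, 1, 212]
[2, 9, 1]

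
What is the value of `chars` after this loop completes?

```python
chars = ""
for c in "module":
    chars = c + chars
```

Reverse 'module'
`chars` takes the values: "" → "m" → "om" → "dom" → "udom" → "ludom" → "eludom"

Answer: "eludom"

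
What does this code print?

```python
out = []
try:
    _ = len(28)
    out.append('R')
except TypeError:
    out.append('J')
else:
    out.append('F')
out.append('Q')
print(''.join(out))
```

Execution trace: 'J' (except TypeError) → 'Q' (after the try/except). Output: JQ

Answer: JQ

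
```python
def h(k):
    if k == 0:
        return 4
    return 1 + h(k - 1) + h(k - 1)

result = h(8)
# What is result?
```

h(k) = 1 + 2·h(k-1), h(0)=4. Closed form: (4+1)·2^8 - 1 = 1279.

Answer: 1279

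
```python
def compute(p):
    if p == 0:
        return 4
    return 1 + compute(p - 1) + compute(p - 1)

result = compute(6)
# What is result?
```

compute(p) = 1 + 2·compute(p-1), compute(0)=4. Closed form: (4+1)·2^6 - 1 = 319.

Answer: 319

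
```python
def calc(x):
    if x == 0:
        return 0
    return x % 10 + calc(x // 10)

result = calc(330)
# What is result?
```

Sum of digits of 330: 0 + 3 + 3 = 6

Answer: 6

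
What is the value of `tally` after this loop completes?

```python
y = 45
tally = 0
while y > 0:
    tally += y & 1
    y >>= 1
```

Count set bits in 45 (binary: 0b101101)
`tally` takes the values: 0 → 1 → 2 → 3 → 4

Answer: 4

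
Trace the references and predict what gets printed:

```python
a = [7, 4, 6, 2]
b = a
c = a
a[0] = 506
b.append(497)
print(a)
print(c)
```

Key concept: multiple aliases.
Step by step:
`a = [7, 4, 6, 2]` → a = [7, 4, 6, 2]
`b = a` → b = [7, 4, 6, 2] (same object as a)
`c = a` → c = [7, 4, 6, 2] (same object as a, b)
`a[0] = 506` → a = [506, 4, 6, 2] (same object as b, c); b = [506, 4, 6, 2] (same object as a, c); c = [506, 4, 6, 2] (same object as a, b)
`b.append(497)` → a = [506, 4, 6, 2, 497] (same object as b, c); b = [506, 4, 6, 2, 497] (same object as a, c); c = [506, 4, 6, 2, 497] (same object as a, b)
`print(a)` → prints [506, 4, 6, 2, 497]
`print(c)` → prints [506, 4, 6, 2, 497]

Answer:
[506, 4, 6, 2, 497]
[506, 4, 6, 2, 497]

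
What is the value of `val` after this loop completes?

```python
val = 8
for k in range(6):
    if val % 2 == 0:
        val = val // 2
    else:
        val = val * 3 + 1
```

Collatz-style transformation from 8
`val` takes the values: 8 → 4 → 2 → 1 → 4 → 2 → 1

Answer: 1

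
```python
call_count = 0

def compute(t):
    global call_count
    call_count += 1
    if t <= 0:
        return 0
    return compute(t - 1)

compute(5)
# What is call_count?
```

Linear recursion stepping by 1: 6 calls from t=5 down to ≤0.

Answer: 6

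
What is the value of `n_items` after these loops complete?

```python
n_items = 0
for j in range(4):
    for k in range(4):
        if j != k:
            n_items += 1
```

4² - 4 (exclude diagonal)
`n_items` takes the values: 0 → 1 → 2 → 3 → 4 → 5 → 6 → 7 → 8 → 9 → 10 → 11 → 12

Answer: 12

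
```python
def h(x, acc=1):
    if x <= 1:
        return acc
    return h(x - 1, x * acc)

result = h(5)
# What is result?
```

Accumulator trace (n, acc): (5, 1) -> (4, 5) -> (3, 20) -> (2, 60) -> (1, 120) -> return 120

Answer: 120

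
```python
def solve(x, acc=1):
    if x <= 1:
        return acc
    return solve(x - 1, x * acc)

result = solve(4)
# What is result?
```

Accumulator trace (n, acc): (4, 1) -> (3, 4) -> (2, 12) -> (1, 24) -> return 24

Answer: 24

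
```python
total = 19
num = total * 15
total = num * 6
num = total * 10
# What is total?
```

Trace:
`total = 19` → total = 19
`num = total * 15` → num = 285
`total = num * 6` → total = 1710
`num = total * 10` → num = 17100
So total = 1710

Answer: 1710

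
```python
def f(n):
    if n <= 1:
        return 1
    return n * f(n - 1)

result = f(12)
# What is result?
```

f(12) = 12 * 11 * 10 * 9 * 8 * 7 * 6 * 5 * 4 * 3 * 2 * 1 = 479001600

Answer: 479001600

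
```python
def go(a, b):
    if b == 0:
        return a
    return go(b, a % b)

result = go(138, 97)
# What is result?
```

go(138, 97) -> go(97, 41) -> go(41, 15) -> go(15, 11) -> go(11, 4) -> go(4, 3) -> go(3, 1) -> go(1, 0) -> 1

Answer: 1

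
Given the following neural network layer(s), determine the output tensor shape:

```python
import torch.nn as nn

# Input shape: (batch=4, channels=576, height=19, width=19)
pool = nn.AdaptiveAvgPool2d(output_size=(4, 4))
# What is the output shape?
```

Input: (4, 576, 19, 19) -> Output: (4, 576, 4, 4)

Answer: (4, 576, 4, 4)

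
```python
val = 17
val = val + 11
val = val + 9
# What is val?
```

Trace:
`val = 17` → val = 17
`val = val + 11` → val = 28
`val = val + 9` → val = 37
So val = 37

Answer: 37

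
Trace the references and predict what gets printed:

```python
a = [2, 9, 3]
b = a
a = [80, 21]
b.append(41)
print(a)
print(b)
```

Key concept: rebinding vs mutation: a is rebound to a new list, b still points at the original.
Step by step:
`a = [2, 9, 3]` → a = [2, 9, 3]
`b = a` → b = [2, 9, 3] (same object as a)
`a = [80, 21]` → a = [80, 21]
`b.append(41)` → b = [2, 9, 3, 41]
`print(a)` → prints [80, 21]
`print(b)` → prints [2, 9, 3, 41]

Answer:
[80, 21]
[2, 9, 3, 41]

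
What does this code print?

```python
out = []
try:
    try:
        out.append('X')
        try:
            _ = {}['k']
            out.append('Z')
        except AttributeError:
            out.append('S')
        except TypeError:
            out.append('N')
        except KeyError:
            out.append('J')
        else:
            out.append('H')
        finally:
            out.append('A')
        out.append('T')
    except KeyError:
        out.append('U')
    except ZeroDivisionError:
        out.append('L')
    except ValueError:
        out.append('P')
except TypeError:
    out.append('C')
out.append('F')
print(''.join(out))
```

Execution trace: 'X' (try body) → 'J' (inner except KeyError) → 'A' (inner finally) → 'T' (try body, no exception) → 'F' (after the try/except). Output: XJATF

Answer: XJATF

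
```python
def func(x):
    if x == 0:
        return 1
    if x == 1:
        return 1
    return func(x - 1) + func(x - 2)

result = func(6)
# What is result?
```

Build up from base cases: func(0)=1, func(1)=1, func(2)=2, func(3)=3, func(4)=5, func(5)=8, func(6)=13

Answer: 13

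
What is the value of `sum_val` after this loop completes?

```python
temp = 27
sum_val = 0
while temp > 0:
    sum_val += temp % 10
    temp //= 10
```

Sum digits of 27
`sum_val` takes the values: 0 → 7 → 9

Answer: 9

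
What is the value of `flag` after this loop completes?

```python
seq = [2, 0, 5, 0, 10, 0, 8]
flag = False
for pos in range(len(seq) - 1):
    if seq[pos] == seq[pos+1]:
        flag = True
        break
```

Check consecutive duplicates in [2, 0, 5, 0, 10, 0, 8]
`flag` takes the values: False

Answer: False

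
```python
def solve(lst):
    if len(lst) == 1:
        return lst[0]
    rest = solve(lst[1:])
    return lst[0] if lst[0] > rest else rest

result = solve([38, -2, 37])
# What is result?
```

Recursive max over [38, -2, 37] = 38

Answer: 38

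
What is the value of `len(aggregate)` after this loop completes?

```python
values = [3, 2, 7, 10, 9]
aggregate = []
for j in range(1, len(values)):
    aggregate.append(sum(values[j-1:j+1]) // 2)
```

Number of 2-element averages
`aggregate` takes the values: [] → [2] → [2, 4] → [2, 4, 8] → [2, 4, 8, 9]
So `len(aggregate)` = 4

Answer: 4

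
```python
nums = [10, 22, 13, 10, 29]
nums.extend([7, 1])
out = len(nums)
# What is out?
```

Trace:
`nums = [10, 22, 13, 10, 29]` → nums = [10, 22, 13, 10, 29]
`nums.extend([7, 1])` → nums = [10, 22, 13, 10, 29, 7, 1]
`out = len(nums)` → out = 7
So out = 7

Answer: 7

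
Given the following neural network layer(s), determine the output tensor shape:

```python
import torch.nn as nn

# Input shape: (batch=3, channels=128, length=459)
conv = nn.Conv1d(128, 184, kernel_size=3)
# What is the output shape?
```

Input: (3, 128, 459) -> Output: (3, 184, 457)

Answer: (3, 184, 457)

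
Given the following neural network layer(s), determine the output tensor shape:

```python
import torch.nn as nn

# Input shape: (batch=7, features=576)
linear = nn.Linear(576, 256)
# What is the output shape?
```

Input: (7, 576) -> Output: (7, 256)

Answer: (7, 256)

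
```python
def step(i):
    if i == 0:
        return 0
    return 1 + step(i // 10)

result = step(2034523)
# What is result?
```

Count of digits of 2034523: 7

Answer: 7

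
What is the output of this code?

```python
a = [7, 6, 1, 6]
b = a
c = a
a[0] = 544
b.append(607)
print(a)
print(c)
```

Key concept: multiple aliases.
Step by step:
`a = [7, 6, 1, 6]` → a = [7, 6, 1, 6]
`b = a` → b = [7, 6, 1, 6] (same object as a)
`c = a` → c = [7, 6, 1, 6] (same object as a, b)
`a[0] = 544` → a = [544, 6, 1, 6] (same object as b, c); b = [544, 6, 1, 6] (same object as a, c); c = [544, 6, 1, 6] (same object as a, b)
`b.append(607)` → a = [544, 6, 1, 6, 607] (same object as b, c); b = [544, 6, 1, 6, 607] (same object as a, c); c = [544, 6, 1, 6, 607] (same object as a, b)
`print(a)` → prints [544, 6, 1, 6, 607]
`print(c)` → prints [544, 6, 1, 6, 607]

Answer:
[544, 6, 1, 6, 607]
[544, 6, 1, 6, 607]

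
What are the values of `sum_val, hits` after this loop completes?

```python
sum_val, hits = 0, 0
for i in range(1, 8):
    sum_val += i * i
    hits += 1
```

Sum of squares and count
`sum_val, hits` takes the values: (0, 0) → (1, 0) → (1, 1) → (5, 1) → (5, 2) → (14, 2) → (14, 3) → (30, 3) → (30, 4) → (55, 4) → (55, 5) → (91, 5) → (91, 6) → (140, 6) → (140, 7)

Answer: 140, 7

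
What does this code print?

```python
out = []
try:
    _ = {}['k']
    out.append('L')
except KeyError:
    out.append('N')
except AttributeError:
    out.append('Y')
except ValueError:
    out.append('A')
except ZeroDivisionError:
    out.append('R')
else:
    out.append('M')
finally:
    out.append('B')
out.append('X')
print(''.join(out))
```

Execution trace: 'N' (except KeyError) → 'B' (finally) → 'X' (after the try/except). Output: NBX

Answer: NBX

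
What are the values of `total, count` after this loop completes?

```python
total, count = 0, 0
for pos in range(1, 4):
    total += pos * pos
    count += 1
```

Sum of squares and count
`total, count` takes the values: (0, 0) → (1, 0) → (1, 1) → (5, 1) → (5, 2) → (14, 2) → (14, 3)

Answer: 14, 3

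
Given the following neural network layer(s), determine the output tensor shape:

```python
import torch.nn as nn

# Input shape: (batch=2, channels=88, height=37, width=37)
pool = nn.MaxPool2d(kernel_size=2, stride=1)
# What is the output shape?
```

Input: (2, 88, 37, 37) -> Output: (2, 88, 36, 36)

Answer: (2, 88, 36, 36)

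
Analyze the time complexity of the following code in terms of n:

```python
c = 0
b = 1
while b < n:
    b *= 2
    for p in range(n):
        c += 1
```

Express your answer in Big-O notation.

Each loop level contributes: log n × n. Multiplying the contributions gives O(n log n).

Answer: O(n log n)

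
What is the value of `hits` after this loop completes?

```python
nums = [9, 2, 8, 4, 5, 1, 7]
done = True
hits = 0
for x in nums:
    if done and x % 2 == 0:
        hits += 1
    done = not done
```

Count even values at even positions
`hits` takes the values: 0 → 1

Answer: 1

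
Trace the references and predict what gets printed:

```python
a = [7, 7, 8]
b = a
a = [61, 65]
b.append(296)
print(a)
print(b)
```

Key concept: rebinding vs mutation: a is rebound to a new list, b still points at the original.
Step by step:
`a = [7, 7, 8]` → a = [7, 7, 8]
`b = a` → b = [7, 7, 8] (same object as a)
`a = [61, 65]` → a = [61, 65]
`b.append(296)` → b = [7, 7, 8, 296]
`print(a)` → prints [61, 65]
`print(b)` → prints [7, 7, 8, 296]

Answer:
[61, 65]
[7, 7, 8, 296]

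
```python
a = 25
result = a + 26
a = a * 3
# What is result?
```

Trace:
`a = 25` → a = 25
`result = a + 26` → result = 51
`a = a * 3` → a = 75
So result = 51

Answer: 51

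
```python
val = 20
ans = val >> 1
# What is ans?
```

Trace:
`val = 20` → val = 20
`ans = val >> 1` → ans = 10
So ans = 10

Answer: 10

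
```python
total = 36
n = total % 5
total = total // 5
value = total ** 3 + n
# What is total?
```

Trace:
`total = 36` → total = 36
`n = total % 5` → n = 1
`total = total // 5` → total = 7
`value = total ** 3 + n` → value = 344
So total = 7

Answer: 7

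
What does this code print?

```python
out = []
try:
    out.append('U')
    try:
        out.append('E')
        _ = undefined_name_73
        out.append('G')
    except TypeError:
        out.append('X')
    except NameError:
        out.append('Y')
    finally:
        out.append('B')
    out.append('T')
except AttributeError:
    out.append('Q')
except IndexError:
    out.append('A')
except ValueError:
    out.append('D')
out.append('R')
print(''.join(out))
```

Execution trace: 'U' (try body) → 'E' (inner try body) → 'Y' (inner except NameError) → 'B' (inner finally) → 'T' (try body, no exception) → 'R' (after the try/except). Output: UEYBTR

Answer: UEYBTR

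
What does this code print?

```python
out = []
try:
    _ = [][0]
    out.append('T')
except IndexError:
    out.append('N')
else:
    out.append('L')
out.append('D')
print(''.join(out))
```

Execution trace: 'N' (except IndexError) → 'D' (after the try/except). Output: ND

Answer: ND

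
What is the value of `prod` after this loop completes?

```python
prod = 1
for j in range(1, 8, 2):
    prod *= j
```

Product of 1, 3, 5, ... up to 7
`prod` takes the values: 1 → 3 → 15 → 105

Answer: 105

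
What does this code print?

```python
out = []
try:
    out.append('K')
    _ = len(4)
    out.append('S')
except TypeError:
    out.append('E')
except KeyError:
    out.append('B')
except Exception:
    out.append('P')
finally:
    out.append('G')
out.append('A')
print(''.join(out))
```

Execution trace: 'K' (try body) → 'E' (except TypeError) → 'G' (finally) → 'A' (after the try/except). Output: KEGA

Answer: KEGA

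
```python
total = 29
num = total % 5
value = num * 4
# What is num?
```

Trace:
`total = 29` → total = 29
`num = total % 5` → num = 4
`value = num * 4` → value = 16
So num = 4

Answer: 4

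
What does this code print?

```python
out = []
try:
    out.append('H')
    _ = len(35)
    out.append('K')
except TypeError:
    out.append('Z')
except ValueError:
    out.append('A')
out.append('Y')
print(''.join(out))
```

Execution trace: 'H' (try body) → 'Z' (except TypeError) → 'Y' (after the try/except). Output: HZY

Answer: HZY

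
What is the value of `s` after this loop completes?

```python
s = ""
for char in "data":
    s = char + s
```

Reverse 'data'
`s` takes the values: "" → "d" → "ad" → "tad" → "atad"

Answer: "atad"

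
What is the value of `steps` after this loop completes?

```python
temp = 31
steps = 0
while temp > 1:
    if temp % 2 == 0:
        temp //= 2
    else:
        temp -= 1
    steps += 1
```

Steps to reduce 31 to 1
`steps` takes the values: 0 → 1 → 2 → 3 → 4 → 5 → 6 → 7 → 8

Answer: 8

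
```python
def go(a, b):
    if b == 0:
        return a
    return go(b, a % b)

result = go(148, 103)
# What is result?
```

go(148, 103) -> go(103, 45) -> go(45, 13) -> go(13, 6) -> go(6, 1) -> go(1, 0) -> 1

Answer: 1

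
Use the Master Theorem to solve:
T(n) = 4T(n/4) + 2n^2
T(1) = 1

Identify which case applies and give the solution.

a=4, b=4, f(n)=2n^2. log_4(4) = 1. Since c=2 > 1 and the regularity condition holds (4(n/4)^2 = (4/4^2)n^2 with 4/4^2 < 1), Case 3 applies: T(n) = Θ(f(n)) = O(n^2).

Answer: O(n^2) - Case 3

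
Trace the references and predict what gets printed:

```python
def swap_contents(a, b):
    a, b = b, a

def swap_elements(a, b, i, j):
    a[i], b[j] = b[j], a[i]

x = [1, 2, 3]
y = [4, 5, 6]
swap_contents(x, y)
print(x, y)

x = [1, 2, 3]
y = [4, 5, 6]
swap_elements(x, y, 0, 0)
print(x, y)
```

Key concept: parameter rebinding vs mutation.
Step by step:
`x = [1, 2, 3]` → x = [1, 2, 3]
`y = [4, 5, 6]` → y = [4, 5, 6]
`swap_contents(x, y)` → no visible change to tracked variables
`print(x, y)` → prints [1, 2, 3] [4, 5, 6]
`x = [1, 2, 3]` → x = [1, 2, 3]
`y = [4, 5, 6]` → y = [4, 5, 6]
`swap_elements(x, y, 0, 0)` → x = [4, 2, 3]; y = [1, 5, 6]
`print(x, y)` → prints [4, 2, 3] [1, 5, 6]

Answer:
[1, 2, 3] [4, 5, 6]
[4, 2, 3] [1, 5, 6]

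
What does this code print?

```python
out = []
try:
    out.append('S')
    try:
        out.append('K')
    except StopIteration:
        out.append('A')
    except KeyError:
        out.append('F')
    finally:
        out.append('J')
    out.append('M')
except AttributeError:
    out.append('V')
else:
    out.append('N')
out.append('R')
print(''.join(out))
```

Execution trace: 'S' (try body) → 'K' (inner try body, no exception) → 'J' (inner finally) → 'M' (try body, no exception) → 'N' (else) → 'R' (after the try/except). Output: SKJMNR

Answer: SKJMNR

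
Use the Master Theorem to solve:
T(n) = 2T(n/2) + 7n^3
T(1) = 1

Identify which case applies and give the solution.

a=2, b=2, f(n)=7n^3. log_2(2) = 1. Since c=3 > 1 and the regularity condition holds (2(n/2)^3 = (2/2^3)n^3 with 2/2^3 < 1), Case 3 applies: T(n) = Θ(f(n)) = O(n^3).

Answer: O(n^3) - Case 3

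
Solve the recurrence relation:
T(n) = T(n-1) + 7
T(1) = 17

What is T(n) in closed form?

Unrolling: T(n) = T(1) + 7·(n-1) = 17 + 7(n-1) = 7n + 10.

Answer: T(n) = 7n + 10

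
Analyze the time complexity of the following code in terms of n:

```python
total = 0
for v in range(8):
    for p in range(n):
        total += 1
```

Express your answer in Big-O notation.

Each loop level contributes: 1 × n. Multiplying the contributions gives O(n).

Answer: O(n)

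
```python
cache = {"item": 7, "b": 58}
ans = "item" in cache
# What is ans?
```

Trace:
`cache = {"item": 7, "b": 58}` → cache = {'item': 7, 'b': 58}
`ans = "item" in cache` → ans = True
So ans = True

Answer: True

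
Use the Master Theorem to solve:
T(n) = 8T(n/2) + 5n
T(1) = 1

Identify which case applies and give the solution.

a=8, b=2, f(n)=5n. log_2(8) = 3. Since c=1 < 3, Case 1 applies: T(n) = Θ(n^log_b(a)) = O(n^3).

Answer: O(n^3) - Case 1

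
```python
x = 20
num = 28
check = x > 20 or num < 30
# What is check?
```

Trace:
`x = 20` → x = 20
`num = 28` → num = 28
`check = x > 20 or num < 30` → check = True
So check = True

Answer: True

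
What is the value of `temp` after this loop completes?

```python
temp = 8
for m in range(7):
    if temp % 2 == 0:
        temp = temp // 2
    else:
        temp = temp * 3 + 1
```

Collatz-style transformation from 8
`temp` takes the values: 8 → 4 → 2 → 1 → 4 → 2 → 1 → 4

Answer: 4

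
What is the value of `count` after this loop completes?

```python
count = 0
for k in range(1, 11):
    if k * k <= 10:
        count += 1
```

Count numbers where k² ≤ 10
`count` takes the values: 0 → 1 → 2 → 3

Answer: 3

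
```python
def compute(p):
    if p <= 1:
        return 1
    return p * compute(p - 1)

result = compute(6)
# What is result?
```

compute(6) = 6 * 5 * 4 * 3 * 2 * 1 = 720

Answer: 720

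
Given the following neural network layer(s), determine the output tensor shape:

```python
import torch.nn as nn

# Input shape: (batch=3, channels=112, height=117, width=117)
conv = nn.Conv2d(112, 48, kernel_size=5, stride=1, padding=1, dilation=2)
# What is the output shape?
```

Input: (3, 112, 117, 117) -> Output: (3, 48, 111, 111)

Answer: (3, 48, 111, 111)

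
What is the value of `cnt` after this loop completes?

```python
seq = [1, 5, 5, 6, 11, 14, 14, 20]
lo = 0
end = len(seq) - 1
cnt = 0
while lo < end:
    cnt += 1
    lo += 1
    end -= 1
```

Iterations until pointers meet (list length 8)
`cnt` takes the values: 0 → 1 → 2 → 3 → 4

Answer: 4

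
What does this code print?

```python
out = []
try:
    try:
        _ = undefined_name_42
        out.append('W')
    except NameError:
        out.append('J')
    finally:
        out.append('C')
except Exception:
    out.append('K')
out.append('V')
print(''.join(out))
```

Execution trace: 'J' (inner except NameError) → 'C' (inner finally) → 'V' (after the try/except). Output: JCV

Answer: JCV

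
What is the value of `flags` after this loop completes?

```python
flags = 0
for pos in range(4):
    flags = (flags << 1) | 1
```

Build 4 consecutive 1-bits: 0b1111
`flags` takes the values: 0 → 1 → 3 → 7 → 15

Answer: 15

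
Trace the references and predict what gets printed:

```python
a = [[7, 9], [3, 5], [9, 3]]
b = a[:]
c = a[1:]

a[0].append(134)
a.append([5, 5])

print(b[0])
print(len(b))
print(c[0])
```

Key concept: slice with nested mutation.
Step by step:
`a = [[7, 9], [3, 5], [9, 3]]` → a = [[7, 9], [3, 5], [9, 3]]
`b = a[:]` → b = [[7, 9], [3, 5], [9, 3]]
`c = a[1:]` → c = [[3, 5], [9, 3]]
`a[0].append(134)` → a = [[7, 9, 134], [3, 5], [9, 3]]; b = [[7, 9, 134], [3, 5], [9, 3]]
`a.append([5, 5])` → a = [[7, 9, 134], [3, 5], [9, 3], [5, 5]]
`print(b[0])` → prints [7, 9, 134]
`print(len(b))` → prints 3
`print(c[0])` → prints [3, 5]

Answer:
[7, 9, 134]
3
[3, 5]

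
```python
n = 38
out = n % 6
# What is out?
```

Trace:
`n = 38` → n = 38
`out = n % 6` → out = 2
So out = 2

Answer: 2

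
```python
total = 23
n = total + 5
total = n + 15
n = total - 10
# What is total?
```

Trace:
`total = 23` → total = 23
`n = total + 5` → n = 28
`total = n + 15` → total = 43
`n = total - 10` → n = 33
So total = 43

Answer: 43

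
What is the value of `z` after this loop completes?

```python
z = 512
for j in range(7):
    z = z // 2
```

Halve 7 times: 512 // 2^7 = 4
`z` takes the values: 512 → 256 → 128 → 64 → 32 → 16 → 8 → 4

Answer: 4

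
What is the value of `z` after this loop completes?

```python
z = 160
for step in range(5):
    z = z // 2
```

Halve 5 times: 160 // 2^5 = 5
`z` takes the values: 160 → 80 → 40 → 20 → 10 → 5

Answer: 5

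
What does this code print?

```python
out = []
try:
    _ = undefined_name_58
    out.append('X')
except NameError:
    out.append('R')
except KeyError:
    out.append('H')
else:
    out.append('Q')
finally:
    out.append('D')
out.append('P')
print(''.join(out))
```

Execution trace: 'R' (except NameError) → 'D' (finally) → 'P' (after the try/except). Output: RDP

Answer: RDP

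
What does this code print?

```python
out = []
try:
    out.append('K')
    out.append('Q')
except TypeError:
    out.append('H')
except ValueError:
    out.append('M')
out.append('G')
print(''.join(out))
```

Execution trace: 'K' (try body) → 'Q' (try body, no exception) → 'G' (after the try/except). Output: KQG

Answer: KQG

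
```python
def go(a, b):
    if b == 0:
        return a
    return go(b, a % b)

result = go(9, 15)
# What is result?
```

go(9, 15) -> go(15, 9) -> go(9, 6) -> go(6, 3) -> go(3, 0) -> 3

Answer: 3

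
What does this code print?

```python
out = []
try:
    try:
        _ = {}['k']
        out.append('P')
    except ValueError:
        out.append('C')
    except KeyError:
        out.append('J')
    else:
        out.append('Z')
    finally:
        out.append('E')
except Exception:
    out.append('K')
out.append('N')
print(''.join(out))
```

Execution trace: 'J' (inner except KeyError) → 'E' (inner finally) → 'N' (after the try/except). Output: JEN

Answer: JEN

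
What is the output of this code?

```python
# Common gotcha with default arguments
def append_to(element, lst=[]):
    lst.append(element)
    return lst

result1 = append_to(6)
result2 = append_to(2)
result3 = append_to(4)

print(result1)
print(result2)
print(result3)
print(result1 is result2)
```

Key concept: mutable default argument gotcha.
Step by step:
`result1 = append_to(6)` → result1 = [6]
`result2 = append_to(2)` → result1 = [6, 2] (same object as result2); result2 = [6, 2] (same object as result1)
`result3 = append_to(4)` → result1 = [6, 2, 4] (same object as result2, result3); result2 = [6, 2, 4] (same object as result1, result3); result3 = [6, 2, 4] (same object as result1, result2)
`print(result1)` → prints [6, 2, 4]
`print(result2)` → prints [6, 2, 4]
`print(result3)` → prints [6, 2, 4]
`print(result1 is result2)` → prints True

Answer:
[6, 2, 4]
[6, 2, 4]
[6, 2, 4]
True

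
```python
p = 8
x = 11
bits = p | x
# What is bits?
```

Trace:
`p = 8` → p = 8
`x = 11` → x = 11
`bits = p | x` → bits = 11
So bits = 11

Answer: 11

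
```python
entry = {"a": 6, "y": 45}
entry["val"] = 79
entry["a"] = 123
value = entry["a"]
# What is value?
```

Trace:
`entry = {"a": 6, "y": 45}` → entry = {'a': 6, 'y': 45}
`entry["val"] = 79` → entry = {'a': 6, 'y': 45, 'val': 79}
`entry["a"] = 123` → entry = {'a': 123, 'y': 45, 'val': 79}
`value = entry["a"]` → value = 123
So value = 123

Answer: 123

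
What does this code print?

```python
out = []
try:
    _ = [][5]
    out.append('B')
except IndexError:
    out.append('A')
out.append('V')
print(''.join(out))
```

Execution trace: 'A' (except IndexError) → 'V' (after the try/except). Output: AV

Answer: AV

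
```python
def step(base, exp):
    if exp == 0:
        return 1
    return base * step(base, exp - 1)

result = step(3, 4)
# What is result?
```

step(3, 4) = 3 * 3 * 3 * 3 = 81

Answer: 81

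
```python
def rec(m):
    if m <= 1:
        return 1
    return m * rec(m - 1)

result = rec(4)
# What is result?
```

rec(4) = 4 * 3 * 2 * 1 = 24

Answer: 24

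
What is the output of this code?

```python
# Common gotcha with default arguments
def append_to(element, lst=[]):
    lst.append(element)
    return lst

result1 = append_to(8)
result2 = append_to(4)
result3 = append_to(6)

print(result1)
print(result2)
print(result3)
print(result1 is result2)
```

Key concept: mutable default argument gotcha.
Step by step:
`result1 = append_to(8)` → result1 = [8]
`result2 = append_to(4)` → result1 = [8, 4] (same object as result2); result2 = [8, 4] (same object as result1)
`result3 = append_to(6)` → result1 = [8, 4, 6] (same object as result2, result3); result2 = [8, 4, 6] (same object as result1, result3); result3 = [8, 4, 6] (same object as result1, result2)
`print(result1)` → prints [8, 4, 6]
`print(result2)` → prints [8, 4, 6]
`print(result3)` → prints [8, 4, 6]
`print(result1 is result2)` → prints True

Answer:
[8, 4, 6]
[8, 4, 6]
[8, 4, 6]
True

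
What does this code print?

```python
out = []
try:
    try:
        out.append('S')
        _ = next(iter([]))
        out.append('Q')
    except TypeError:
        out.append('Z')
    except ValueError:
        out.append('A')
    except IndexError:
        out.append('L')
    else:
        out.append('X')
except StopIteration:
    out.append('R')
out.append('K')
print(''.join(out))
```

Execution trace: 'S' (inner try body) → 'R' (outer except StopIteration) → 'K' (after the try/except). Output: SRK

Answer: SRK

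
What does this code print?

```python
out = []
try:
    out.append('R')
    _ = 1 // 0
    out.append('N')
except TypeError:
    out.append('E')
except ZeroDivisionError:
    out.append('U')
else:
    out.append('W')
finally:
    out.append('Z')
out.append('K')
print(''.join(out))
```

Execution trace: 'R' (try body) → 'U' (except ZeroDivisionError) → 'Z' (finally) → 'K' (after the try/except). Output: RUZK

Answer: RUZK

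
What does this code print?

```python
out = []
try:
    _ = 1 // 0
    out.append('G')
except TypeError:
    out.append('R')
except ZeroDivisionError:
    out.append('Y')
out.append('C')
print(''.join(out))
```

Execution trace: 'Y' (except ZeroDivisionError) → 'C' (after the try/except). Output: YC

Answer: YC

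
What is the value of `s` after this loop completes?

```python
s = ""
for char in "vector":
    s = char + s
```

Reverse 'vector'
`s` takes the values: "" → "v" → "ev" → "cev" → "tcev" → "otcev" → "rotcev"

Answer: "rotcev"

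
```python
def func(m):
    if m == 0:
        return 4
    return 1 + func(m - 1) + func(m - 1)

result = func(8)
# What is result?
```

func(m) = 1 + 2·func(m-1), func(0)=4. Closed form: (4+1)·2^8 - 1 = 1279.

Answer: 1279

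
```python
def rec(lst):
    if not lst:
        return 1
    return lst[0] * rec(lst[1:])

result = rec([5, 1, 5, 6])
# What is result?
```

Product over [5, 1, 5, 6] = 5 * 1 * 5 * 6 = 150

Answer: 150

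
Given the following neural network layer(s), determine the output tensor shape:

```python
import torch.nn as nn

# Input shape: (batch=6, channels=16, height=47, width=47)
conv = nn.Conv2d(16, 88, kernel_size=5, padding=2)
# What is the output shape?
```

Input: (6, 16, 47, 47) -> Output: (6, 88, 47, 47)

Answer: (6, 88, 47, 47)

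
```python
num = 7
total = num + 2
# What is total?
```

Trace:
`num = 7` → num = 7
`total = num + 2` → total = 9
So total = 9

Answer: 9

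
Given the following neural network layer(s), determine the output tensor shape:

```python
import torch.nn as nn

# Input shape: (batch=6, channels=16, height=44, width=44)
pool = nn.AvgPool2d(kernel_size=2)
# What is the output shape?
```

Input: (6, 16, 44, 44) -> Output: (6, 16, 22, 22)

Answer: (6, 16, 22, 22)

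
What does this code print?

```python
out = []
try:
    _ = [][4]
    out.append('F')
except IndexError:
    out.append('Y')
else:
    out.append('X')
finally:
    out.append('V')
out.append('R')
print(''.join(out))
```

Execution trace: 'Y' (except IndexError) → 'V' (finally) → 'R' (after the try/except). Output: YVR

Answer: YVR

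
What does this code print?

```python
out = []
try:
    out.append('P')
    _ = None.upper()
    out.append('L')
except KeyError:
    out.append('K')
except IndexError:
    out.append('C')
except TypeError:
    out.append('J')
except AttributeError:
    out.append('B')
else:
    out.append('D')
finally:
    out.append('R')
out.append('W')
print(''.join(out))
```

Execution trace: 'P' (try body) → 'B' (except AttributeError) → 'R' (finally) → 'W' (after the try/except). Output: PBRW

Answer: PBRW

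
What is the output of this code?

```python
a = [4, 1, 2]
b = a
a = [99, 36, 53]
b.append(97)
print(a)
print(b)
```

Key concept: rebinding vs mutation: a is rebound to a new list, b still points at the original.
Step by step:
`a = [4, 1, 2]` → a = [4, 1, 2]
`b = a` → b = [4, 1, 2] (same object as a)
`a = [99, 36, 53]` → a = [99, 36, 53]
`b.append(97)` → b = [4, 1, 2, 97]
`print(a)` → prints [99, 36, 53]
`print(b)` → prints [4, 1, 2, 97]

Answer:
[99, 36, 53]
[4, 1, 2, 97]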